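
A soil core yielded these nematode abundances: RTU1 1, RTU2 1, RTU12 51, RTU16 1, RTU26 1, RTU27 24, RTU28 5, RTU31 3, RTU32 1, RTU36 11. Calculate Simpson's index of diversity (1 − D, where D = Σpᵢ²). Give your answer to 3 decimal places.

Total N = 1+1+51+1+1+24+5+3+1+11 = 99, so the proportions are 0.0101, 0.0101, 0.51515, 0.0101, 0.0101, 0.24242, 0.05051, 0.0303, 0.0101, 0.11111 (working shown to 5 dp, full precision carried).
D = 0.0101² + 0.0101² + 0.51515² + 0.0101² + 0.0101² + 0.24242² + 0.05051² + 0.0303² + 0.0101² + 0.11111² = 0.00010 + 0.00010 + 0.26538 + 0.00010 + 0.00010 + 0.05877 + 0.00255 + 0.00092 + 0.00010 + 0.01235 = 0.34048.
So 1 − D = 0.65952, i.e. 0.660 to 3 decimal places.

0.660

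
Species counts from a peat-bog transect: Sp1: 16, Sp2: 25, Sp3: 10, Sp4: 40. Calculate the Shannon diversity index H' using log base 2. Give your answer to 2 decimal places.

Total N = 16+25+10+40 = 91, so the proportions are 0.1758, 0.2747, 0.1099, 0.4396 (working shown to 4 dp, full precision carried).
Each pᵢ log₂ pᵢ term: 0.1758×(-2.5078)=-0.4409, 0.2747×(-1.8639)=-0.5121, 0.1099×(-3.1859)=-0.3501, 0.4396×(-1.1859)=-0.5213.
Sum = -1.8244, so H' = 1.82.

1.82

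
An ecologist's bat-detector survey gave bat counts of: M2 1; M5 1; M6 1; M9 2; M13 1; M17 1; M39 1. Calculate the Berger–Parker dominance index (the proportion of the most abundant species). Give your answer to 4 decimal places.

0.2500

Total N = 1+1+1+2+1+1+1 = 8, so the proportions are 0.125, 0.125, 0.125, 0.25, 0.125, 0.125, 0.125 (working shown to 6 dp, full precision carried).
The largest proportion is 0.25, i.e. d = 0.2500 to 4 decimal places.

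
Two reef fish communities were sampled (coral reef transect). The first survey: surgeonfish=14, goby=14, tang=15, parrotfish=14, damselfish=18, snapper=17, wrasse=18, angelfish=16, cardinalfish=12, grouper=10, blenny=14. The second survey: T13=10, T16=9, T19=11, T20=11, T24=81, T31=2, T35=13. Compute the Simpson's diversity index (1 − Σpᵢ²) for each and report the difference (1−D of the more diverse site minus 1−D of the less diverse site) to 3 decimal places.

The first survey: N=162, proportions 0.08642, 0.08642, 0.09259, 0.08642, 0.11111, 0.10494, 0.11111, 0.09877, 0.07407, 0.06173, 0.08642, giving 1−D = 0.90680 (working shown to 5 dp, full precision carried).
The second survey: N=137, proportions 0.07299, 0.06569, 0.08029, 0.08029, 0.59124, 0.0146, 0.09489, giving 1−D = 0.61868.
Difference = |0.90680 − 0.61868| = 0.28812, i.e. 0.288 to 3 decimal places.

0.288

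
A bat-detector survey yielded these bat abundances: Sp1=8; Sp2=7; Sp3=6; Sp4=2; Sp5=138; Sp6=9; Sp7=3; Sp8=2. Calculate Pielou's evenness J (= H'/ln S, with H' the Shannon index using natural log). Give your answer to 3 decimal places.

0.432

Total N = 8+7+6+2+138+9+3+2 = 175, so the proportions are 0.04571, 0.04, 0.03429, 0.01143, 0.78857, 0.05143, 0.01714, 0.01143 (working shown to 5 dp, full precision carried).
H' = −Σ pᵢ ln pᵢ = −((-0.14104) + (-0.12876) + (-0.11565) + (-0.05110) + (-0.18731) + (-0.15262) + (-0.06971) + (-0.05110)) = 0.89729.
With S = 8 species, ln S = 2.07944, so J = 0.89729/2.07944 = 0.43150, i.e. 0.432 to 3 decimal places.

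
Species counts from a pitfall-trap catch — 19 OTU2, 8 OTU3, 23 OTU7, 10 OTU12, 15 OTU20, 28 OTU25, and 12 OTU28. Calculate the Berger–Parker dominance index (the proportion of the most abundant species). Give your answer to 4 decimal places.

Total N = 19+8+23+10+15+28+12 = 115, so the proportions are 0.165217, 0.069565, 0.2, 0.086957, 0.130435, 0.243478, 0.104348 (working shown to 6 dp, full precision carried).
The largest proportion is 0.243478, i.e. d = 0.2435 to 4 decimal places.

0.2435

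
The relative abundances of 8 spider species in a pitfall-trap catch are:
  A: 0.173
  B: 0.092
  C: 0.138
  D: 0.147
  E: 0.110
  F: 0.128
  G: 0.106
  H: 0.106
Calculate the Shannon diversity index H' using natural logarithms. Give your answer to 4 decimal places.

2.0599

Each pᵢ ln pᵢ term (working shown to 6 dp, full precision carried): 0.173×(-1.754464)=-0.303522, 0.092×(-2.385967)=-0.219509, 0.138×(-1.980502)=-0.273309, 0.147×(-1.917323)=-0.281846, 0.11×(-2.207275)=-0.242800, 0.128×(-2.055725)=-0.263133, 0.106×(-2.244316)=-0.237898, 0.106×(-2.244316)=-0.237898.
Sum = -2.059915, so H' = 2.0599.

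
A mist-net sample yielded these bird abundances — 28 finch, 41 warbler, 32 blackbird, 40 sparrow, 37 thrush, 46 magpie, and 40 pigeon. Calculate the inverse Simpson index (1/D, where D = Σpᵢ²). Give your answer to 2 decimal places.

6.85

Total N = 28+41+32+40+37+46+40 = 264, so the proportions are 0.106061, 0.155303, 0.121212, 0.151515, 0.140152, 0.174242, 0.151515 (working shown to 6 dp, full precision carried).
D = 0.106061² + 0.155303² + 0.121212² + 0.151515² + 0.140152² + 0.174242² + 0.151515² = 0.011249 + 0.024119 + 0.014692 + 0.022957 + 0.019642 + 0.030360 + 0.022957 = 0.145977.
So 1/D = 6.8504, i.e. 6.85 to 2 decimal places.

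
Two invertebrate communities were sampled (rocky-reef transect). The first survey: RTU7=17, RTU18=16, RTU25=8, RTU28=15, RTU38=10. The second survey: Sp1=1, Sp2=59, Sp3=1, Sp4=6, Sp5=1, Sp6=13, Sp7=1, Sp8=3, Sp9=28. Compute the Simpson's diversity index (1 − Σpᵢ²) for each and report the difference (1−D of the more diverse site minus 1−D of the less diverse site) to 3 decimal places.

0.137

The first survey: N=66, proportions 0.257576, 0.242424, 0.121212, 0.227273, 0.151515, giving 1−D = 0.785583 (working shown to 6 dp, full precision carried).
The second survey: N=113, proportions 0.00885, 0.522124, 0.00885, 0.053097, 0.00885, 0.115044, 0.00885, 0.026549, 0.247788, giving 1−D = 0.648915.
Difference = |0.785583 − 0.648915| = 0.136668, i.e. 0.137 to 3 decimal places.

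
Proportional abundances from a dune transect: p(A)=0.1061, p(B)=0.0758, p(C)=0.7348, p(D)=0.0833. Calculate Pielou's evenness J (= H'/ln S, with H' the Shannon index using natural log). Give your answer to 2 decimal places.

H' = −Σ pᵢ ln pᵢ = −((-0.2380) + (-0.1955) + (-0.2264) + (-0.2070)) = 0.8670 (working shown to 4 dp, full precision carried).
With S = 4 species, ln S = 1.3863, so J = 0.8670/1.3863 = 0.6254, i.e. 0.63 to 2 decimal places.

0.63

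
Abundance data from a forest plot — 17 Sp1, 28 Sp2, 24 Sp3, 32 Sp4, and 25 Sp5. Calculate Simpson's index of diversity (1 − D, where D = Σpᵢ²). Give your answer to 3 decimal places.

Total N = 17+28+24+32+25 = 126, so the proportions are 0.13492, 0.22222, 0.19048, 0.25397, 0.19841 (working shown to 5 dp, full precision carried).
D = 0.13492² + 0.22222² + 0.19048² + 0.25397² + 0.19841² = 0.01820 + 0.04938 + 0.03628 + 0.06450 + 0.03937 = 0.20773.
So 1 − D = 0.79227, i.e. 0.792 to 3 decimal places.

0.792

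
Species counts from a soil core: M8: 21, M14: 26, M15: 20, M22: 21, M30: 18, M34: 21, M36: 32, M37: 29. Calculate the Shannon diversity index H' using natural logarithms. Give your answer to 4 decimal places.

2.0608

Total N = 21+26+20+21+18+21+32+29 = 188, so the proportions are 0.111702, 0.138298, 0.106383, 0.111702, 0.095745, 0.111702, 0.170213, 0.154255 (working shown to 6 dp, full precision carried).
Each pᵢ ln pᵢ term: 0.111702×(-2.191920)=-0.244842, 0.138298×(-1.978345)=-0.273601, 0.106383×(-2.240710)=-0.238373, 0.111702×(-2.191920)=-0.244842, 0.095745×(-2.346070)=-0.224624, 0.111702×(-2.191920)=-0.244842, 0.170213×(-1.770706)=-0.301397, 0.154255×(-1.869146)=-0.288326.
Sum = -2.060847, so H' = 2.0608.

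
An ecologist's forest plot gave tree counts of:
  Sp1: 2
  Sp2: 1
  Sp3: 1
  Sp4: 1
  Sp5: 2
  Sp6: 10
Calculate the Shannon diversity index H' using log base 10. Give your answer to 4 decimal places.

0.5714

Total N = 2+1+1+1+2+10 = 17, so the proportions are 0.117647, 0.058824, 0.058824, 0.058824, 0.117647, 0.588235 (working shown to 6 dp, full precision carried).
Each pᵢ log₁₀ pᵢ term: 0.117647×(-0.929419)=-0.109343, 0.058824×(-1.230449)=-0.072379, 0.058824×(-1.230449)=-0.072379, 0.058824×(-1.230449)=-0.072379, 0.117647×(-0.929419)=-0.109343, 0.588235×(-0.230449)=-0.135558.
Sum = -0.571383, so H' = 0.5714.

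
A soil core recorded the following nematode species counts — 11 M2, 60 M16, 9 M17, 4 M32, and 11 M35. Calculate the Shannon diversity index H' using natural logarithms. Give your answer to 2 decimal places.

Total N = 11+60+9+4+11 = 95, so the proportions are 0.1158, 0.6316, 0.0947, 0.0421, 0.1158 (working shown to 4 dp, full precision carried).
Each pᵢ ln pᵢ term: 0.1158×(-2.1560)=-0.2496, 0.6316×(-0.4595)=-0.2902, 0.0947×(-2.3567)=-0.2233, 0.0421×(-3.1676)=-0.1334, 0.1158×(-2.1560)=-0.2496.
Sum = -1.1461, so H' = 1.15.

1.15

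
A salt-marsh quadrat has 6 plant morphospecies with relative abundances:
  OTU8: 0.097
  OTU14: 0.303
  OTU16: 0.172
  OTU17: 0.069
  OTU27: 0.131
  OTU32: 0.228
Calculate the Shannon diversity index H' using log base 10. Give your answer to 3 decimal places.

0.729

Each pᵢ log₁₀ pᵢ term (working shown to 5 dp, full precision carried): 0.097×(-1.01323)=-0.09828, 0.303×(-0.51856)=-0.15712, 0.172×(-0.76447)=-0.13149, 0.069×(-1.16115)=-0.08012, 0.131×(-0.88273)=-0.11564, 0.228×(-0.64207)=-0.14639.
Sum = -0.72904, so H' = 0.729.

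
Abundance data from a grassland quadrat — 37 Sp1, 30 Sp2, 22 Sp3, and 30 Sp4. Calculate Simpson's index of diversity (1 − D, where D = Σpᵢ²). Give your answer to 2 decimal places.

0.74

Total N = 37+30+22+30 = 119, so the proportions are 0.3109, 0.2521, 0.1849, 0.2521 (working shown to 4 dp, full precision carried).
D = 0.3109² + 0.2521² + 0.1849² + 0.2521² = 0.0967 + 0.0636 + 0.0342 + 0.0636 = 0.2580.
So 1 − D = 0.7420, i.e. 0.74 to 2 decimal places.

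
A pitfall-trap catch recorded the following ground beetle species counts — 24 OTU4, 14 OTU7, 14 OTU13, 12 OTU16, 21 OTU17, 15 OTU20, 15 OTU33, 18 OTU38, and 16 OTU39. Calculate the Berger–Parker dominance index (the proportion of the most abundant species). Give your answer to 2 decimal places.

Total N = 24+14+14+12+21+15+15+18+16 = 149, so the proportions are 0.1611, 0.094, 0.094, 0.0805, 0.1409, 0.1007, 0.1007, 0.1208, 0.1074 (working shown to 4 dp, full precision carried).
The largest proportion is 0.1611, i.e. d = 0.16 to 2 decimal places.

0.16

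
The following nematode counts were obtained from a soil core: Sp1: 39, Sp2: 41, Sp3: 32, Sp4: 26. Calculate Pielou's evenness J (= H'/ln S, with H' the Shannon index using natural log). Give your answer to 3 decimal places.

0.989

Total N = 39+41+32+26 = 138, so the proportions are 0.28261, 0.2971, 0.23188, 0.18841 (working shown to 5 dp, full precision carried).
H' = −Σ pᵢ ln pᵢ = −((-0.35713) + (-0.36059) + (-0.33890) + (-0.31448)) = 1.37110.
With S = 4 species, ln S = 1.38629, so J = 1.37110/1.38629 = 0.98904, i.e. 0.989 to 3 decimal places.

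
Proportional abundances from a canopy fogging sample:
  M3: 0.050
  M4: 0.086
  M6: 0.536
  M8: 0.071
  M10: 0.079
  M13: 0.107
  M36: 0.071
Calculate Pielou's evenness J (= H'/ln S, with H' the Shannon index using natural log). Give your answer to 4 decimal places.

H' = −Σ pᵢ ln pᵢ = −((-0.149787) + (-0.210993) + (-0.334261) + (-0.187800) + (-0.200526) + (-0.239137) + (-0.187800)) = 1.510305 (working shown to 6 dp, full precision carried).
With S = 7 species, ln S = 1.945910, so J = 1.510305/1.945910 = 0.776143, i.e. 0.7761 to 4 decimal places.

0.7761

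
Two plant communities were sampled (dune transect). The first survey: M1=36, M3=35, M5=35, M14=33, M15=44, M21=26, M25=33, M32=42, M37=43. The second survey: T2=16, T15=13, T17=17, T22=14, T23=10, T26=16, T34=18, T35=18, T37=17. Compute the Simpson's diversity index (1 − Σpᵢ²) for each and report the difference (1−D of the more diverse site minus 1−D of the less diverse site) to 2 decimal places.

0.00

The first survey: N=327, proportions 0.1101, 0.107, 0.107, 0.1009, 0.1346, 0.0795, 0.1009, 0.1284, 0.1315, giving 1−D = 0.8864 (working shown to 4 dp, full precision carried).
The second survey: N=139, proportions 0.1151, 0.0935, 0.1223, 0.1007, 0.0719, 0.1151, 0.1295, 0.1295, 0.1223, giving 1−D = 0.8860.
Difference = |0.8864 − 0.8860| = 0.0004, i.e. 0.00 to 2 decimal places.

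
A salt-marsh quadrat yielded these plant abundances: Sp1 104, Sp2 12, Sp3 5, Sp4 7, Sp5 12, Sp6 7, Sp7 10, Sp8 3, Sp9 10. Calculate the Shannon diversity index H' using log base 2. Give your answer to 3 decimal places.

Total N = 104+12+5+7+12+7+10+3+10 = 170, so the proportions are 0.61176, 0.07059, 0.02941, 0.04118, 0.07059, 0.04118, 0.05882, 0.01765, 0.05882 (working shown to 5 dp, full precision carried).
Each pᵢ log₂ pᵢ term: 0.61176×(-0.70895)=-0.43371, 0.07059×(-3.82443)=-0.26996, 0.02941×(-5.08746)=-0.14963, 0.04118×(-4.60204)=-0.18950, 0.07059×(-3.82443)=-0.26996, 0.04118×(-4.60204)=-0.18950, 0.05882×(-4.08746)=-0.24044, 0.01765×(-5.82443)=-0.10278, 0.05882×(-4.08746)=-0.24044.
Sum = -2.08592, so H' = 2.086.

2.086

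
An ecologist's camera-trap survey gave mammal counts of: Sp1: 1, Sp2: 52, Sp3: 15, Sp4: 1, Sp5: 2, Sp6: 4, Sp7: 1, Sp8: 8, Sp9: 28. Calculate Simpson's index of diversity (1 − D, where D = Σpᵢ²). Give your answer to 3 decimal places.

Total N = 1+52+15+1+2+4+1+8+28 = 112, so the proportions are 0.00893, 0.46429, 0.13393, 0.00893, 0.01786, 0.03571, 0.00893, 0.07143, 0.25 (working shown to 5 dp, full precision carried).
D = 0.00893² + 0.46429² + 0.13393² + 0.00893² + 0.01786² + 0.03571² + 0.00893² + 0.07143² + 0.25² = 0.00008 + 0.21556 + 0.01794 + 0.00008 + 0.00032 + 0.00128 + 0.00008 + 0.00510 + 0.06250 = 0.30293.
So 1 − D = 0.69707, i.e. 0.697 to 3 decimal places.

0.697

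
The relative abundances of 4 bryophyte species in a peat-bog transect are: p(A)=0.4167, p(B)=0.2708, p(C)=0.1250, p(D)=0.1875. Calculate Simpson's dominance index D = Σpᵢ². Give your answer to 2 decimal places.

0.30

D = 0.4167² + 0.2708² + 0.125² + 0.1875² = 0.1736 + 0.0733 + 0.0156 + 0.0352 = 0.2978 (working shown to 4 dp, full precision carried).
To 2 decimal places, D = 0.30.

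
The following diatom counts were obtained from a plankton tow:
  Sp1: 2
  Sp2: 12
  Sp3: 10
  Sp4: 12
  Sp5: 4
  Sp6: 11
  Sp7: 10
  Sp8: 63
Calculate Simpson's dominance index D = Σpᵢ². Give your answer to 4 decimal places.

Total N = 2+12+10+12+4+11+10+63 = 124, so the proportions are 0.016129, 0.096774, 0.080645, 0.096774, 0.032258, 0.08871, 0.080645, 0.508065 (working shown to 6 dp, full precision carried).
D = 0.016129² + 0.096774² + 0.080645² + 0.096774² + 0.032258² + 0.08871² + 0.080645² + 0.508065² = 0.000260 + 0.009365 + 0.006504 + 0.009365 + 0.001041 + 0.007869 + 0.006504 + 0.258130 = 0.299037.
To 4 decimal places, D = 0.2990.

0.2990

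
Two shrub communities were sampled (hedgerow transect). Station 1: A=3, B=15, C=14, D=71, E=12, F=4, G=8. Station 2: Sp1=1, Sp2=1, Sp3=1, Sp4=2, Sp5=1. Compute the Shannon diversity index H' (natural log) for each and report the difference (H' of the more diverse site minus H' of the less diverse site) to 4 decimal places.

Station 1: N=127, proportions 0.023622, 0.1181102, 0.1102362, 0.5590551, 0.0944882, 0.0314961, 0.0629921, giving H' = 1.4149489 (working shown to 7 dp, full precision carried).
Station 2: N=6, proportions 0.1666667, 0.1666667, 0.1666667, 0.3333333, 0.1666667, giving H' = 1.5607104.
Difference = |1.4149489 − 1.5607104| = 0.1457615, i.e. 0.1458 to 4 decimal places.

0.1458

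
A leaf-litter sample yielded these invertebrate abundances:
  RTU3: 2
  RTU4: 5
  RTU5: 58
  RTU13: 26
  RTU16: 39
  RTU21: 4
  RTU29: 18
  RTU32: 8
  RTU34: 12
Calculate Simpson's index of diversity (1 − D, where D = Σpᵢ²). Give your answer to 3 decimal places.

0.793

Total N = 2+5+58+26+39+4+18+8+12 = 172, so the proportions are 0.01163, 0.02907, 0.33721, 0.15116, 0.22674, 0.02326, 0.10465, 0.04651, 0.06977 (working shown to 5 dp, full precision carried).
D = 0.01163² + 0.02907² + 0.33721² + 0.15116² + 0.22674² + 0.02326² + 0.10465² + 0.04651² + 0.06977² = 0.00014 + 0.00085 + 0.11371 + 0.02285 + 0.05141 + 0.00054 + 0.01095 + 0.00216 + 0.00487 = 0.20748.
So 1 − D = 0.79252, i.e. 0.793 to 3 decimal places.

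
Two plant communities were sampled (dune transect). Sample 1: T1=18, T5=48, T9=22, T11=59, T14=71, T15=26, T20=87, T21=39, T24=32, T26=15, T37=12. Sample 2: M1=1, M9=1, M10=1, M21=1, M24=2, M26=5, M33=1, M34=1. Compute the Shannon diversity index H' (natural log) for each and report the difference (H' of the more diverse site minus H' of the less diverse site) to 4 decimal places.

Sample 1: N=429, proportions 0.041958, 0.111888, 0.051282, 0.137529, 0.165501, 0.060606, 0.202797, 0.090909, 0.074592, 0.034965, 0.027972, giving H' = 2.223371 (working shown to 6 dp, full precision carried).
Sample 2: N=13, proportions 0.076923, 0.076923, 0.076923, 0.076923, 0.153846, 0.384615, 0.076923, 0.076923, giving H' = 1.839297.
Difference = |2.223371 − 1.839297| = 0.384074, i.e. 0.3841 to 4 decimal places.

0.3841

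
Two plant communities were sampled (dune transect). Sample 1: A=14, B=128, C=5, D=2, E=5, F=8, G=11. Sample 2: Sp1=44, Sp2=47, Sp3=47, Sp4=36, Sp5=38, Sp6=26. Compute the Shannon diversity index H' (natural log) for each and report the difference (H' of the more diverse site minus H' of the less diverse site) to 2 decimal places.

0.77

Sample 1: N=173, proportions 0.08092, 0.73988, 0.0289, 0.01156, 0.0289, 0.04624, 0.06358, giving H' = 1.00011 (working shown to 5 dp, full precision carried).
Sample 2: N=238, proportions 0.18487, 0.19748, 0.19748, 0.15126, 0.15966, 0.10924, giving H' = 1.77326.
Difference = |1.00011 − 1.77326| = 0.77315, i.e. 0.77 to 2 decimal places.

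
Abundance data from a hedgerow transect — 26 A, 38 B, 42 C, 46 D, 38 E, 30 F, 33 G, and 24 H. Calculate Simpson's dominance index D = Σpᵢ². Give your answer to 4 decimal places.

Total N = 26+38+42+46+38+30+33+24 = 277, so the proportions are 0.093863, 0.137184, 0.151625, 0.166065, 0.137184, 0.108303, 0.119134, 0.086643 (working shown to 6 dp, full precision carried).
D = 0.093863² + 0.137184² + 0.151625² + 0.166065² + 0.137184² + 0.108303² + 0.119134² + 0.086643² = 0.008810 + 0.018819 + 0.022990 + 0.027578 + 0.018819 + 0.011730 + 0.014193 + 0.007507 = 0.130446.
To 4 decimal places, D = 0.1304.

0.1304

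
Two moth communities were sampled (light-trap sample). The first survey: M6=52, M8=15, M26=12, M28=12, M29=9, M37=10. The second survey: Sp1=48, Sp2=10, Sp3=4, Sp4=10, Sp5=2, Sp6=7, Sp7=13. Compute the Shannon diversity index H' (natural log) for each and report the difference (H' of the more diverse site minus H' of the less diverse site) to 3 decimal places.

0.029

The first survey: N=110, proportions 0.47273, 0.13636, 0.10909, 0.10909, 0.08182, 0.09091, giving H' = 1.53208 (working shown to 5 dp, full precision carried).
The second survey: N=94, proportions 0.51064, 0.10638, 0.04255, 0.10638, 0.02128, 0.07447, 0.1383, giving H' = 1.50323.
Difference = |1.53208 − 1.50323| = 0.02885, i.e. 0.029 to 3 decimal places.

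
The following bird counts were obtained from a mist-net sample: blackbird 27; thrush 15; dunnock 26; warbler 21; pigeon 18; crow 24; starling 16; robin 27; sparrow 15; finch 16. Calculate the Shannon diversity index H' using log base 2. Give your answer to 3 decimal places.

Total N = 27+15+26+21+18+24+16+27+15+16 = 205, so the proportions are 0.13171, 0.07317, 0.12683, 0.10244, 0.0878, 0.11707, 0.07805, 0.13171, 0.07317, 0.07805 (working shown to 5 dp, full precision carried).
Each pᵢ log₂ pᵢ term: 0.13171×(-2.92459)=-0.38519, 0.07317×(-3.77259)=-0.27604, 0.12683×(-2.97904)=-0.37783, 0.10244×(-3.28716)=-0.33673, 0.0878×(-3.50956)=-0.30816, 0.11707×(-3.09452)=-0.36228, 0.07805×(-3.67948)=-0.28718, 0.13171×(-2.92459)=-0.38519, 0.07317×(-3.77259)=-0.27604, 0.07805×(-3.67948)=-0.28718.
Sum = -3.28183, so H' = 3.282.

3.282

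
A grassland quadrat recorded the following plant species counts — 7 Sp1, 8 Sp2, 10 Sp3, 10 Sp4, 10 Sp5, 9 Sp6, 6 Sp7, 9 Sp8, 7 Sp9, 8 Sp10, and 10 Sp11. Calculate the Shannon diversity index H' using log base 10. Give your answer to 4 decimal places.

1.0356

Total N = 7+8+10+10+10+9+6+9+7+8+10 = 94, so the proportions are 0.074468, 0.085106, 0.106383, 0.106383, 0.106383, 0.095745, 0.06383, 0.095745, 0.074468, 0.085106, 0.106383 (working shown to 6 dp, full precision carried).
Each pᵢ log₁₀ pᵢ term: 0.074468×(-1.128030)=-0.084002, 0.085106×(-1.070038)=-0.091067, 0.106383×(-0.973128)=-0.103524, 0.106383×(-0.973128)=-0.103524, 0.106383×(-0.973128)=-0.103524, 0.095745×(-1.018885)=-0.097553, 0.06383×(-1.194977)=-0.076275, 0.095745×(-1.018885)=-0.097553, 0.074468×(-1.128030)=-0.084002, 0.085106×(-1.070038)=-0.091067, 0.106383×(-0.973128)=-0.103524.
Sum = -1.035616, so H' = 1.0356.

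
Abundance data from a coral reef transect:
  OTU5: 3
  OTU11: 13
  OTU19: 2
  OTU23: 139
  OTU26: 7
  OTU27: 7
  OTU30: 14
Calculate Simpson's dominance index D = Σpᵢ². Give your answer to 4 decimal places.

0.5784

Total N = 3+13+2+139+7+7+14 = 185, so the proportions are 0.016216, 0.07027, 0.010811, 0.751351, 0.037838, 0.037838, 0.075676 (working shown to 6 dp, full precision carried).
D = 0.016216² + 0.07027² + 0.010811² + 0.751351² + 0.037838² + 0.037838² + 0.075676² = 0.000263 + 0.004938 + 0.000117 + 0.564529 + 0.001432 + 0.001432 + 0.005727 = 0.578437.
To 4 decimal places, D = 0.5784.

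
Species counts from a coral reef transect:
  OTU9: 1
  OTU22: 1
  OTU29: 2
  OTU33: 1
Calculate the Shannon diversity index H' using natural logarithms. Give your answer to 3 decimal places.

Total N = 1+1+2+1 = 5, so the proportions are 0.2, 0.2, 0.4, 0.2 (working shown to 5 dp, full precision carried).
Each pᵢ ln pᵢ term: 0.2×(-1.60944)=-0.32189, 0.2×(-1.60944)=-0.32189, 0.4×(-0.91629)=-0.36652, 0.2×(-1.60944)=-0.32189.
Sum = -1.33218, so H' = 1.332.

1.332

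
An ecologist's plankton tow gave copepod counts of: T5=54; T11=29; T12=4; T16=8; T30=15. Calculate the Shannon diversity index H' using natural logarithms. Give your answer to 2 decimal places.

1.28

Total N = 54+29+4+8+15 = 110, so the proportions are 0.4909, 0.2636, 0.0364, 0.0727, 0.1364 (working shown to 4 dp, full precision carried).
Each pᵢ ln pᵢ term: 0.4909×(-0.7115)=-0.3493, 0.2636×(-1.3332)=-0.3515, 0.0364×(-3.3142)=-0.1205, 0.0727×(-2.6210)=-0.1906, 0.1364×(-1.9924)=-0.2717.
Sum = -1.2836, so H' = 1.28.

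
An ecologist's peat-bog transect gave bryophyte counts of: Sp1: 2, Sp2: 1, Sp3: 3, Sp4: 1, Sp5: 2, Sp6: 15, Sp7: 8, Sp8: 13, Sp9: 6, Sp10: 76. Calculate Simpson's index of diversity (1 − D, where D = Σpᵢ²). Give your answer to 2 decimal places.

Total N = 2+1+3+1+2+15+8+13+6+76 = 127, so the proportions are 0.0157, 0.0079, 0.0236, 0.0079, 0.0157, 0.1181, 0.063, 0.1024, 0.0472, 0.5984 (working shown to 4 dp, full precision carried).
D = 0.0157² + 0.0079² + 0.0236² + 0.0079² + 0.0157² + 0.1181² + 0.063² + 0.1024² + 0.0472² + 0.5984² = 0.0002 + 0.0001 + 0.0006 + 0.0001 + 0.0002 + 0.0140 + 0.0040 + 0.0105 + 0.0022 + 0.3581 = 0.3899.
So 1 − D = 0.6101, i.e. 0.61 to 2 decimal places.

0.61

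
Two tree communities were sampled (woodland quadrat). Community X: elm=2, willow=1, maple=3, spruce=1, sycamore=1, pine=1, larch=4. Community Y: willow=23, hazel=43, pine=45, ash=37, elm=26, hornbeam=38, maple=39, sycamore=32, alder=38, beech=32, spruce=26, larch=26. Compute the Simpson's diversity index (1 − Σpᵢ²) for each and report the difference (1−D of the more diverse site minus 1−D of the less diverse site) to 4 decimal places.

0.1083

Community X: N=13, proportions 0.1538462, 0.0769231, 0.2307692, 0.0769231, 0.0769231, 0.0769231, 0.3076923, giving 1−D = 0.8047337 (working shown to 7 dp, full precision carried).
Community Y: N=405, proportions 0.0567901, 0.1061728, 0.1111111, 0.091358, 0.0641975, 0.0938272, 0.0962963, 0.0790123, 0.0938272, 0.0790123, 0.0641975, 0.0641975, giving 1−D = 0.9130803.
Difference = |0.8047337 − 0.9130803| = 0.1083466, i.e. 0.1083 to 4 decimal places.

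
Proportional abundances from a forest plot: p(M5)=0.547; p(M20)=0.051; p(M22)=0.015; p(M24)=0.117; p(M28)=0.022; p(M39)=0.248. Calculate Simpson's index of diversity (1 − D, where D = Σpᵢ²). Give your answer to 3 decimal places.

0.622

D = 0.547² + 0.051² + 0.015² + 0.117² + 0.022² + 0.248² = 0.29921 + 0.00260 + 0.00022 + 0.01369 + 0.00048 + 0.06150 = 0.37771 (working shown to 5 dp, full precision carried).
So 1 − D = 0.62229, i.e. 0.622 to 3 decimal places.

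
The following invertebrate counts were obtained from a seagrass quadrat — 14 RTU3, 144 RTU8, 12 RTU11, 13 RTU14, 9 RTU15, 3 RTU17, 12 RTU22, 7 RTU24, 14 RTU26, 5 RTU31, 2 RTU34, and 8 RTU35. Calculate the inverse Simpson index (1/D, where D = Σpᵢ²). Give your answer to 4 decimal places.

Total N = 14+144+12+13+9+3+12+7+14+5+2+8 = 243, so the proportions are 0.0576132, 0.5925926, 0.0493827, 0.0534979, 0.037037, 0.0123457, 0.0493827, 0.0288066, 0.0576132, 0.0205761, 0.0082305, 0.0329218 (working shown to 7 dp, full precision carried).
D = 0.0576132² + 0.5925926² + 0.0493827² + 0.0534979² + 0.037037² + 0.0123457² + 0.0493827² + 0.0288066² + 0.0576132² + 0.0205761² + 0.0082305² + 0.0329218² = 0.0033193 + 0.3511660 + 0.0024387 + 0.0028620 + 0.0013717 + 0.0001524 + 0.0024387 + 0.0008298 + 0.0033193 + 0.0004234 + 0.0000677 + 0.0010838 = 0.3694728.
So 1/D = 2.706559, i.e. 2.7066 to 4 decimal places.

2.7066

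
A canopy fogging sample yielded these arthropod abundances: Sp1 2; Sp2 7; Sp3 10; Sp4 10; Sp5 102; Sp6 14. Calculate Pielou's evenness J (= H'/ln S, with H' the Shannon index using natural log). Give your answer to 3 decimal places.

0.585

Total N = 2+7+10+10+102+14 = 145, so the proportions are 0.01379, 0.04828, 0.06897, 0.06897, 0.70345, 0.09655 (working shown to 5 dp, full precision carried).
H' = −Σ pᵢ ln pᵢ = −((-0.05908) + (-0.14632) + (-0.18442) + (-0.18442) + (-0.24745) + (-0.22571)) = 1.04740.
With S = 6 species, ln S = 1.79176, so J = 1.04740/1.79176 = 0.58457, i.e. 0.585 to 3 decimal places.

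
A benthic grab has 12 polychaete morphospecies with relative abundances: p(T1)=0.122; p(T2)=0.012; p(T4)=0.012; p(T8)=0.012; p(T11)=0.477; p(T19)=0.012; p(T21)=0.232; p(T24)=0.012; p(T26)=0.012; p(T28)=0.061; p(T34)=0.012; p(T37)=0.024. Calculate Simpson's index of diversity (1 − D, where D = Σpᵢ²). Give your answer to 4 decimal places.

0.6985

D = 0.122² + 0.012² + 0.012² + 0.012² + 0.477² + 0.012² + 0.232² + 0.012² + 0.012² + 0.061² + 0.012² + 0.024² = 0.014884 + 0.000144 + 0.000144 + 0.000144 + 0.227529 + 0.000144 + 0.053824 + 0.000144 + 0.000144 + 0.003721 + 0.000144 + 0.000576 = 0.301542 (working shown to 6 dp, full precision carried).
So 1 − D = 0.698458, i.e. 0.6985 to 4 decimal places.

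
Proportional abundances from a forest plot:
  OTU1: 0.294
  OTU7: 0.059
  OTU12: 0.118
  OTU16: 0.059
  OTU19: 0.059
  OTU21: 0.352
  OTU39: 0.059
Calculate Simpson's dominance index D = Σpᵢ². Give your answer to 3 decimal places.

D = 0.294² + 0.059² + 0.118² + 0.059² + 0.059² + 0.352² + 0.059² = 0.08644 + 0.00348 + 0.01392 + 0.00348 + 0.00348 + 0.12390 + 0.00348 = 0.23819 (working shown to 5 dp, full precision carried).
To 3 decimal places, D = 0.238.

0.238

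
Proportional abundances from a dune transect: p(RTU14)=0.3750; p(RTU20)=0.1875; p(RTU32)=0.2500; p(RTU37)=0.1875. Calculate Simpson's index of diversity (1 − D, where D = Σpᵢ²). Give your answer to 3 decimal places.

D = 0.375² + 0.1875² + 0.25² + 0.1875² = 0.14062 + 0.03516 + 0.06250 + 0.03516 = 0.27344 (working shown to 5 dp, full precision carried).
So 1 − D = 0.72656, i.e. 0.727 to 3 decimal places.

0.727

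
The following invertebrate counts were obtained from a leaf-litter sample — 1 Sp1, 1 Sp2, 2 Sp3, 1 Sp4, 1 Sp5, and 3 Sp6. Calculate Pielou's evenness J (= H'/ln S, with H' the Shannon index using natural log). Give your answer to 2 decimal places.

Total N = 1+1+2+1+1+3 = 9, so the proportions are 0.1111, 0.1111, 0.2222, 0.1111, 0.1111, 0.3333 (working shown to 4 dp, full precision carried).
H' = −Σ pᵢ ln pᵢ = −((-0.2441) + (-0.2441) + (-0.3342) + (-0.2441) + (-0.2441) + (-0.3662)) = 1.6770.
With S = 6 species, ln S = 1.7918, so J = 1.6770/1.7918 = 0.9359, i.e. 0.94 to 2 decimal places.

0.94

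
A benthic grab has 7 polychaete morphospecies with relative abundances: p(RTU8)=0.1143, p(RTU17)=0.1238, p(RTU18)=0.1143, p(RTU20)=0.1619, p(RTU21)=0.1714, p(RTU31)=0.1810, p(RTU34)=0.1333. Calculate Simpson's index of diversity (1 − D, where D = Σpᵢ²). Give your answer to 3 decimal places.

0.852

D = 0.1143² + 0.1238² + 0.1143² + 0.1619² + 0.1714² + 0.181² + 0.1333² = 0.01306 + 0.01533 + 0.01306 + 0.02621 + 0.02938 + 0.03276 + 0.01777 = 0.14757 (working shown to 5 dp, full precision carried).
So 1 − D = 0.85243, i.e. 0.852 to 3 decimal places.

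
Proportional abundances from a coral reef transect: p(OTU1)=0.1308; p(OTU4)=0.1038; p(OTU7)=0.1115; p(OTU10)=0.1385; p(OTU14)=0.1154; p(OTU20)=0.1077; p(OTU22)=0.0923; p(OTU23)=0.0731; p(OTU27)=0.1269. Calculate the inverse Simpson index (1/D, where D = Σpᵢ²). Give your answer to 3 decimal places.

D = 0.1308² + 0.1038² + 0.1115² + 0.1385² + 0.1154² + 0.1077² + 0.0923² + 0.0731² + 0.1269² = 0.0171086 + 0.0107744 + 0.0124323 + 0.0191823 + 0.0133172 + 0.0115993 + 0.0085193 + 0.0053436 + 0.0161036 = 0.1143805 (working shown to 7 dp, full precision carried).
So 1/D = 8.74275, i.e. 8.743 to 3 decimal places.

8.743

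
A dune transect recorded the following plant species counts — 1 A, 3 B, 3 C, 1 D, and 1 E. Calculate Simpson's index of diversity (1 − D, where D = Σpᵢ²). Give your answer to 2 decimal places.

Total N = 1+3+3+1+1 = 9, so the proportions are 0.1111, 0.3333, 0.3333, 0.1111, 0.1111 (working shown to 4 dp, full precision carried).
D = 0.1111² + 0.3333² + 0.3333² + 0.1111² + 0.1111² = 0.0123 + 0.1111 + 0.1111 + 0.0123 + 0.0123 = 0.2593.
So 1 − D = 0.7407, i.e. 0.74 to 2 decimal places.

0.74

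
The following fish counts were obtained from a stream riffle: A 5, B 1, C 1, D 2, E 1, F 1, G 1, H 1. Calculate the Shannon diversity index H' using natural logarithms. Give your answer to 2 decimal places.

1.84

Total N = 5+1+1+2+1+1+1+1 = 13, so the proportions are 0.3846, 0.0769, 0.0769, 0.1538, 0.0769, 0.0769, 0.0769, 0.0769 (working shown to 4 dp, full precision carried).
Each pᵢ ln pᵢ term: 0.3846×(-0.9555)=-0.3675, 0.0769×(-2.5649)=-0.1973, 0.0769×(-2.5649)=-0.1973, 0.1538×(-1.8718)=-0.2880, 0.0769×(-2.5649)=-0.1973, 0.0769×(-2.5649)=-0.1973, 0.0769×(-2.5649)=-0.1973, 0.0769×(-2.5649)=-0.1973.
Sum = -1.8393, so H' = 1.84.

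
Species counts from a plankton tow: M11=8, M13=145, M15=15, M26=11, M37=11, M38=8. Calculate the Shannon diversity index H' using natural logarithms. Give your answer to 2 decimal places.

1.00

Total N = 8+145+15+11+11+8 = 198, so the proportions are 0.0404, 0.7323, 0.0758, 0.0556, 0.0556, 0.0404 (working shown to 4 dp, full precision carried).
Each pᵢ ln pᵢ term: 0.0404×(-3.2088)=-0.1296, 0.7323×(-0.3115)=-0.2281, 0.0758×(-2.5802)=-0.1955, 0.0556×(-2.8904)=-0.1606, 0.0556×(-2.8904)=-0.1606, 0.0404×(-3.2088)=-0.1296.
Sum = -1.0041, so H' = 1.00.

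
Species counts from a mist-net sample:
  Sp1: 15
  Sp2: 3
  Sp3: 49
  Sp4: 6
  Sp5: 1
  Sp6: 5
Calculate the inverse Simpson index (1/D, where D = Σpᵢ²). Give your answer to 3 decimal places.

2.314

Total N = 15+3+49+6+1+5 = 79, so the proportions are 0.189873, 0.037975, 0.620253, 0.075949, 0.012658, 0.063291 (working shown to 6 dp, full precision carried).
D = 0.189873² + 0.037975² + 0.620253² + 0.075949² + 0.012658² + 0.063291² = 0.036052 + 0.001442 + 0.384714 + 0.005768 + 0.000160 + 0.004006 = 0.432142.
So 1/D = 2.31405, i.e. 2.314 to 3 decimal places.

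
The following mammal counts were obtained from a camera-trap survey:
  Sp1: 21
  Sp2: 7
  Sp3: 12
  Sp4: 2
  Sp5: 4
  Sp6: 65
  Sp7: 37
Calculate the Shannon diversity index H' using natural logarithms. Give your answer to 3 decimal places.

Total N = 21+7+12+2+4+65+37 = 148, so the proportions are 0.14189, 0.0473, 0.08108, 0.01351, 0.02703, 0.43919, 0.25 (working shown to 5 dp, full precision carried).
Each pᵢ ln pᵢ term: 0.14189×(-1.95269)=-0.27707, 0.0473×(-3.05130)=-0.14432, 0.08108×(-2.51231)=-0.20370, 0.01351×(-4.30407)=-0.05816, 0.02703×(-3.61092)=-0.09759, 0.43919×(-0.82283)=-0.36138, 0.25×(-1.38629)=-0.34657.
Sum = -1.48879, so H' = 1.489.

1.489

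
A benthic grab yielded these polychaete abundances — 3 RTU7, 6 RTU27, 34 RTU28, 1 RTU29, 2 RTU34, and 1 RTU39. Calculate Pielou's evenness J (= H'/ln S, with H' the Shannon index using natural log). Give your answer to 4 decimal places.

0.5418

Total N = 3+6+34+1+2+1 = 47, so the proportions are 0.06383, 0.12766, 0.723404, 0.021277, 0.042553, 0.021277 (working shown to 6 dp, full precision carried).
H' = −Σ pᵢ ln pᵢ = −((-0.175630) + (-0.262773) + (-0.234229) + (-0.081918) + (-0.134340) + (-0.081918)) = 0.970808.
With S = 6 species, ln S = 1.791759, so J = 0.970808/1.791759 = 0.541818, i.e. 0.5418 to 4 decimal places.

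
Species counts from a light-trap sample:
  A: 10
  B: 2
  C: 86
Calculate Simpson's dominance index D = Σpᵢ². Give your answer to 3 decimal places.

Total N = 10+2+86 = 98, so the proportions are 0.10204, 0.02041, 0.87755 (working shown to 5 dp, full precision carried).
D = 0.10204² + 0.02041² + 0.87755² = 0.01041 + 0.00042 + 0.77010 = 0.78092.
To 3 decimal places, D = 0.781.

0.781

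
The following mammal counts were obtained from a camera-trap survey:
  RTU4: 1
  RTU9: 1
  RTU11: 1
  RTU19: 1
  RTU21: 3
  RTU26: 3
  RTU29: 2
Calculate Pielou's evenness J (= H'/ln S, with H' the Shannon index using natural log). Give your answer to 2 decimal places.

0.94

Total N = 1+1+1+1+3+3+2 = 12, so the proportions are 0.0833, 0.0833, 0.0833, 0.0833, 0.25, 0.25, 0.1667 (working shown to 4 dp, full precision carried).
H' = −Σ pᵢ ln pᵢ = −((-0.2071) + (-0.2071) + (-0.2071) + (-0.2071) + (-0.3466) + (-0.3466) + (-0.2986)) = 1.8201.
With S = 7 species, ln S = 1.9459, so J = 1.8201/1.9459 = 0.9353, i.e. 0.94 to 2 decimal places.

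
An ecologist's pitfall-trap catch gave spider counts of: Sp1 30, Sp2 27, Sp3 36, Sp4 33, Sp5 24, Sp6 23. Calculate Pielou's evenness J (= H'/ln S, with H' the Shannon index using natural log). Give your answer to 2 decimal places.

Total N = 30+27+36+33+24+23 = 173, so the proportions are 0.1734, 0.1561, 0.2081, 0.1908, 0.1387, 0.1329 (working shown to 4 dp, full precision carried).
H' = −Σ pᵢ ln pᵢ = −((-0.3038) + (-0.2899) + (-0.3267) + (-0.3160) + (-0.2740) + (-0.2683)) = 1.7787.
With S = 6 species, ln S = 1.7918, so J = 1.7787/1.7918 = 0.9927, i.e. 0.99 to 2 decimal places.

0.99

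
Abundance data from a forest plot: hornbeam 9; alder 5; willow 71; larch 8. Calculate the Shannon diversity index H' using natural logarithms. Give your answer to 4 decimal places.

0.8003

Total N = 9+5+71+8 = 93, so the proportions are 0.096774, 0.053763, 0.763441, 0.086022 (working shown to 6 dp, full precision carried).
Each pᵢ ln pᵢ term: 0.096774×(-2.335375)=-0.226004, 0.053763×(-2.923162)=-0.157159, 0.763441×(-0.269920)=-0.206068, 0.086022×(-2.453158)=-0.211024.
Sum = -0.800255, so H' = 0.8003.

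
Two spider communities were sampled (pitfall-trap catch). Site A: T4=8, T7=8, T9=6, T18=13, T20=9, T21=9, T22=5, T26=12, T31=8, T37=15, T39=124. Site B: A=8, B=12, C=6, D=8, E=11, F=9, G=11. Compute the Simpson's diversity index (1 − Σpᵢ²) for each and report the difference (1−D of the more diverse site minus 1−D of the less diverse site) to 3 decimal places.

Site A: N=217, proportions 0.03687, 0.03687, 0.02765, 0.05991, 0.04147, 0.04147, 0.02304, 0.0553, 0.03687, 0.06912, 0.57143, giving 1−D = 0.65323 (working shown to 5 dp, full precision carried).
Site B: N=65, proportions 0.12308, 0.18462, 0.09231, 0.12308, 0.16923, 0.13846, 0.16923, giving 1−D = 0.85065.
Difference = |0.65323 − 0.85065| = 0.19742, i.e. 0.197 to 3 decimal places.

0.197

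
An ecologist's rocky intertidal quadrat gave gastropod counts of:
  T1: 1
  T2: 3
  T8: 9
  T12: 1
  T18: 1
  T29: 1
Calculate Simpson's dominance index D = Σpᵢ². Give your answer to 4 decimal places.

0.3672

Total N = 1+3+9+1+1+1 = 16, so the proportions are 0.0625, 0.1875, 0.5625, 0.0625, 0.0625, 0.0625 (working shown to 6 dp, full precision carried).
D = 0.0625² + 0.1875² + 0.5625² + 0.0625² + 0.0625² + 0.0625² = 0.003906 + 0.035156 + 0.316406 + 0.003906 + 0.003906 + 0.003906 = 0.367188.
To 4 decimal places, D = 0.3672.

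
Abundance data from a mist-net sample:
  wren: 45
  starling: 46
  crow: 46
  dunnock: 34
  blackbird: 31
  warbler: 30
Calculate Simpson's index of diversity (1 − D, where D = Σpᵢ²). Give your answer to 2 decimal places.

0.83

Total N = 45+46+46+34+31+30 = 232, so the proportions are 0.194, 0.1983, 0.1983, 0.1466, 0.1336, 0.1293 (working shown to 4 dp, full precision carried).
D = 0.194² + 0.1983² + 0.1983² + 0.1466² + 0.1336² + 0.1293² = 0.0376 + 0.0393 + 0.0393 + 0.0215 + 0.0179 + 0.0167 = 0.1723.
So 1 − D = 0.8277, i.e. 0.83 to 2 decimal places.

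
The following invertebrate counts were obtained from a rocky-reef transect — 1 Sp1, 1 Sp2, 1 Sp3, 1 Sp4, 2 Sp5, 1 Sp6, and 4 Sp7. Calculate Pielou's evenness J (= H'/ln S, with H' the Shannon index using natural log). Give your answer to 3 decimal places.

0.908

Total N = 1+1+1+1+2+1+4 = 11, so the proportions are 0.09091, 0.09091, 0.09091, 0.09091, 0.18182, 0.09091, 0.36364 (working shown to 5 dp, full precision carried).
H' = −Σ pᵢ ln pᵢ = −((-0.21799) + (-0.21799) + (-0.21799) + (-0.21799) + (-0.30995) + (-0.21799) + (-0.36785)) = 1.76776.
With S = 7 species, ln S = 1.94591, so J = 1.76776/1.94591 = 0.90845, i.e. 0.908 to 3 decimal places.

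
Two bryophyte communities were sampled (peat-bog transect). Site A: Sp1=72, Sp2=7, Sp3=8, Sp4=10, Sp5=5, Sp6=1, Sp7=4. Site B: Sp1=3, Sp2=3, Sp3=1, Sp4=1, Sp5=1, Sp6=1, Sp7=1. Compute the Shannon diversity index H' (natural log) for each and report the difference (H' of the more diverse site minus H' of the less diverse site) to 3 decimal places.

0.629

Site A: N=107, proportions 0.6729, 0.06542, 0.07477, 0.09346, 0.04673, 0.00935, 0.03738, giving H' = 1.17007 (working shown to 5 dp, full precision carried).
Site B: N=11, proportions 0.27273, 0.27273, 0.09091, 0.09091, 0.09091, 0.09091, 0.09091, giving H' = 1.79865.
Difference = |1.17007 − 1.79865| = 0.62858, i.e. 0.629 to 3 decimal places.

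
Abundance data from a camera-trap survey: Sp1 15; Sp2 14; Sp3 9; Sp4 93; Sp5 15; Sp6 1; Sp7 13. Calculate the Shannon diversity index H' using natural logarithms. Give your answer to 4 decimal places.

1.3699

Total N = 15+14+9+93+15+1+13 = 160, so the proportions are 0.09375, 0.0875, 0.05625, 0.58125, 0.09375, 0.00625, 0.08125 (working shown to 6 dp, full precision carried).
Each pᵢ ln pᵢ term: 0.09375×(-2.367124)=-0.221918, 0.0875×(-2.436116)=-0.213160, 0.05625×(-2.877949)=-0.161885, 0.58125×(-0.542574)=-0.315371, 0.09375×(-2.367124)=-0.221918, 0.00625×(-5.075174)=-0.031720, 0.08125×(-2.510224)=-0.203956.
Sum = -1.369927, so H' = 1.3699.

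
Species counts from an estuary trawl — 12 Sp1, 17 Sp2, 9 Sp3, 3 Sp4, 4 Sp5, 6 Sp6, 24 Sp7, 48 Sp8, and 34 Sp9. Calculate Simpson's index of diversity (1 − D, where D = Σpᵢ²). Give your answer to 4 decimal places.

0.8129

Total N = 12+17+9+3+4+6+24+48+34 = 157, so the proportions are 0.076433, 0.10828, 0.057325, 0.019108, 0.025478, 0.038217, 0.152866, 0.305732, 0.216561 (working shown to 6 dp, full precision carried).
D = 0.076433² + 0.10828² + 0.057325² + 0.019108² + 0.025478² + 0.038217² + 0.152866² + 0.305732² + 0.216561² = 0.005842 + 0.011725 + 0.003286 + 0.000365 + 0.000649 + 0.001461 + 0.023368 + 0.093472 + 0.046898 = 0.187066.
So 1 − D = 0.812934, i.e. 0.8129 to 4 decimal places.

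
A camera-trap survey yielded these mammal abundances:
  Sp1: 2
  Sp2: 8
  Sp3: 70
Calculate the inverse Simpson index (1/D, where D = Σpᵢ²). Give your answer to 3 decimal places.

Total N = 2+8+70 = 80, so the proportions are 0.025, 0.1, 0.875 (working shown to 6 dp, full precision carried).
D = 0.025² + 0.1² + 0.875² = 0.000625 + 0.010000 + 0.765625 = 0.776250.
So 1/D = 1.28824, i.e. 1.288 to 3 decimal places.

1.288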